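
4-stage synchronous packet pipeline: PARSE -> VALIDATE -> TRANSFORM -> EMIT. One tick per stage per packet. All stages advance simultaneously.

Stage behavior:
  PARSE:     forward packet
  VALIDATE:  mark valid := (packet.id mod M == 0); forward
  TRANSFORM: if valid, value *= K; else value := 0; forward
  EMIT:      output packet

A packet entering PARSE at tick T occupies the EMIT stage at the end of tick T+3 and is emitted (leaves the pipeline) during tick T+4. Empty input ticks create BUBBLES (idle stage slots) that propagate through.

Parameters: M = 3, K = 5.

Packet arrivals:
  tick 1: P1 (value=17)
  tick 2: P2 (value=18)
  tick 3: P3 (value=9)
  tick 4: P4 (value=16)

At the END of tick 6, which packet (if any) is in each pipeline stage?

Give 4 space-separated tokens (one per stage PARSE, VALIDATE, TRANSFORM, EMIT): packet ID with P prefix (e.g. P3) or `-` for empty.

Answer: - - P4 P3

Derivation:
Tick 1: [PARSE:P1(v=17,ok=F), VALIDATE:-, TRANSFORM:-, EMIT:-] out:-; in:P1
Tick 2: [PARSE:P2(v=18,ok=F), VALIDATE:P1(v=17,ok=F), TRANSFORM:-, EMIT:-] out:-; in:P2
Tick 3: [PARSE:P3(v=9,ok=F), VALIDATE:P2(v=18,ok=F), TRANSFORM:P1(v=0,ok=F), EMIT:-] out:-; in:P3
Tick 4: [PARSE:P4(v=16,ok=F), VALIDATE:P3(v=9,ok=T), TRANSFORM:P2(v=0,ok=F), EMIT:P1(v=0,ok=F)] out:-; in:P4
Tick 5: [PARSE:-, VALIDATE:P4(v=16,ok=F), TRANSFORM:P3(v=45,ok=T), EMIT:P2(v=0,ok=F)] out:P1(v=0); in:-
Tick 6: [PARSE:-, VALIDATE:-, TRANSFORM:P4(v=0,ok=F), EMIT:P3(v=45,ok=T)] out:P2(v=0); in:-
At end of tick 6: ['-', '-', 'P4', 'P3']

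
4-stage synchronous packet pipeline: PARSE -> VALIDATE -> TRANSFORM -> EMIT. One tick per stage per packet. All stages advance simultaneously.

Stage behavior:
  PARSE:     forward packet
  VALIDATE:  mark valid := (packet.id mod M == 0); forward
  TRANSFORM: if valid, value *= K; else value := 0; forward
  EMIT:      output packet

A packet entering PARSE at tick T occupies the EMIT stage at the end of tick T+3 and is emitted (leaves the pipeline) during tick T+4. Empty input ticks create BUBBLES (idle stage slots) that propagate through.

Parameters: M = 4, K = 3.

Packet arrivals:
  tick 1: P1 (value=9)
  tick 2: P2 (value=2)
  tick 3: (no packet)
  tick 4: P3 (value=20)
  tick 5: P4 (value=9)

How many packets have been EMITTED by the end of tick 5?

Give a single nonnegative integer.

Tick 1: [PARSE:P1(v=9,ok=F), VALIDATE:-, TRANSFORM:-, EMIT:-] out:-; in:P1
Tick 2: [PARSE:P2(v=2,ok=F), VALIDATE:P1(v=9,ok=F), TRANSFORM:-, EMIT:-] out:-; in:P2
Tick 3: [PARSE:-, VALIDATE:P2(v=2,ok=F), TRANSFORM:P1(v=0,ok=F), EMIT:-] out:-; in:-
Tick 4: [PARSE:P3(v=20,ok=F), VALIDATE:-, TRANSFORM:P2(v=0,ok=F), EMIT:P1(v=0,ok=F)] out:-; in:P3
Tick 5: [PARSE:P4(v=9,ok=F), VALIDATE:P3(v=20,ok=F), TRANSFORM:-, EMIT:P2(v=0,ok=F)] out:P1(v=0); in:P4
Emitted by tick 5: ['P1']

Answer: 1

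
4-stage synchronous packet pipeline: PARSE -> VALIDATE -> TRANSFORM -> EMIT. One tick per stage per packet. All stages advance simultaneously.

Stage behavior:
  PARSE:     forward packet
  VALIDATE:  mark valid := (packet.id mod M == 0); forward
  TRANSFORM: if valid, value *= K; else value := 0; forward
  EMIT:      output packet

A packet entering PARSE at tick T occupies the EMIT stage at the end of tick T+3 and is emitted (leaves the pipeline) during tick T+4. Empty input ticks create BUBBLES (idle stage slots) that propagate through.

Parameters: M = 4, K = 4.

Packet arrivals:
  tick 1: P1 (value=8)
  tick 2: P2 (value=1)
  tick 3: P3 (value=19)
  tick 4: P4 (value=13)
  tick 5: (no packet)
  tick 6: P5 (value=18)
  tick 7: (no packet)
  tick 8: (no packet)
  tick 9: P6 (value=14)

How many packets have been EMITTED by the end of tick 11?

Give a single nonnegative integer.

Tick 1: [PARSE:P1(v=8,ok=F), VALIDATE:-, TRANSFORM:-, EMIT:-] out:-; in:P1
Tick 2: [PARSE:P2(v=1,ok=F), VALIDATE:P1(v=8,ok=F), TRANSFORM:-, EMIT:-] out:-; in:P2
Tick 3: [PARSE:P3(v=19,ok=F), VALIDATE:P2(v=1,ok=F), TRANSFORM:P1(v=0,ok=F), EMIT:-] out:-; in:P3
Tick 4: [PARSE:P4(v=13,ok=F), VALIDATE:P3(v=19,ok=F), TRANSFORM:P2(v=0,ok=F), EMIT:P1(v=0,ok=F)] out:-; in:P4
Tick 5: [PARSE:-, VALIDATE:P4(v=13,ok=T), TRANSFORM:P3(v=0,ok=F), EMIT:P2(v=0,ok=F)] out:P1(v=0); in:-
Tick 6: [PARSE:P5(v=18,ok=F), VALIDATE:-, TRANSFORM:P4(v=52,ok=T), EMIT:P3(v=0,ok=F)] out:P2(v=0); in:P5
Tick 7: [PARSE:-, VALIDATE:P5(v=18,ok=F), TRANSFORM:-, EMIT:P4(v=52,ok=T)] out:P3(v=0); in:-
Tick 8: [PARSE:-, VALIDATE:-, TRANSFORM:P5(v=0,ok=F), EMIT:-] out:P4(v=52); in:-
Tick 9: [PARSE:P6(v=14,ok=F), VALIDATE:-, TRANSFORM:-, EMIT:P5(v=0,ok=F)] out:-; in:P6
Tick 10: [PARSE:-, VALIDATE:P6(v=14,ok=F), TRANSFORM:-, EMIT:-] out:P5(v=0); in:-
Tick 11: [PARSE:-, VALIDATE:-, TRANSFORM:P6(v=0,ok=F), EMIT:-] out:-; in:-
Emitted by tick 11: ['P1', 'P2', 'P3', 'P4', 'P5']

Answer: 5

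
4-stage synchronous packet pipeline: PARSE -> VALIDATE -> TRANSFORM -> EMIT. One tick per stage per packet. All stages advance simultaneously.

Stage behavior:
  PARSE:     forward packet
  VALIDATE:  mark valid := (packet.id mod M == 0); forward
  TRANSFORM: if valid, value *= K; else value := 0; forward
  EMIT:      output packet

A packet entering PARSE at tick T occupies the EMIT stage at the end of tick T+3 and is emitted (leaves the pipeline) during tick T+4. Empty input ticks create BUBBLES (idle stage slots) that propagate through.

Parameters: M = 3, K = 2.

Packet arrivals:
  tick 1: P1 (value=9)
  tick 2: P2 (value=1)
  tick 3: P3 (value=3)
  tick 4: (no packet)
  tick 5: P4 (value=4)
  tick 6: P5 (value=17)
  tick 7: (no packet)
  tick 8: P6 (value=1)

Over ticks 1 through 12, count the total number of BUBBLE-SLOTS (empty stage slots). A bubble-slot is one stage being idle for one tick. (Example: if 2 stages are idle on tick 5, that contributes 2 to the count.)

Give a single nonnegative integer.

Answer: 24

Derivation:
Tick 1: [PARSE:P1(v=9,ok=F), VALIDATE:-, TRANSFORM:-, EMIT:-] out:-; bubbles=3
Tick 2: [PARSE:P2(v=1,ok=F), VALIDATE:P1(v=9,ok=F), TRANSFORM:-, EMIT:-] out:-; bubbles=2
Tick 3: [PARSE:P3(v=3,ok=F), VALIDATE:P2(v=1,ok=F), TRANSFORM:P1(v=0,ok=F), EMIT:-] out:-; bubbles=1
Tick 4: [PARSE:-, VALIDATE:P3(v=3,ok=T), TRANSFORM:P2(v=0,ok=F), EMIT:P1(v=0,ok=F)] out:-; bubbles=1
Tick 5: [PARSE:P4(v=4,ok=F), VALIDATE:-, TRANSFORM:P3(v=6,ok=T), EMIT:P2(v=0,ok=F)] out:P1(v=0); bubbles=1
Tick 6: [PARSE:P5(v=17,ok=F), VALIDATE:P4(v=4,ok=F), TRANSFORM:-, EMIT:P3(v=6,ok=T)] out:P2(v=0); bubbles=1
Tick 7: [PARSE:-, VALIDATE:P5(v=17,ok=F), TRANSFORM:P4(v=0,ok=F), EMIT:-] out:P3(v=6); bubbles=2
Tick 8: [PARSE:P6(v=1,ok=F), VALIDATE:-, TRANSFORM:P5(v=0,ok=F), EMIT:P4(v=0,ok=F)] out:-; bubbles=1
Tick 9: [PARSE:-, VALIDATE:P6(v=1,ok=T), TRANSFORM:-, EMIT:P5(v=0,ok=F)] out:P4(v=0); bubbles=2
Tick 10: [PARSE:-, VALIDATE:-, TRANSFORM:P6(v=2,ok=T), EMIT:-] out:P5(v=0); bubbles=3
Tick 11: [PARSE:-, VALIDATE:-, TRANSFORM:-, EMIT:P6(v=2,ok=T)] out:-; bubbles=3
Tick 12: [PARSE:-, VALIDATE:-, TRANSFORM:-, EMIT:-] out:P6(v=2); bubbles=4
Total bubble-slots: 24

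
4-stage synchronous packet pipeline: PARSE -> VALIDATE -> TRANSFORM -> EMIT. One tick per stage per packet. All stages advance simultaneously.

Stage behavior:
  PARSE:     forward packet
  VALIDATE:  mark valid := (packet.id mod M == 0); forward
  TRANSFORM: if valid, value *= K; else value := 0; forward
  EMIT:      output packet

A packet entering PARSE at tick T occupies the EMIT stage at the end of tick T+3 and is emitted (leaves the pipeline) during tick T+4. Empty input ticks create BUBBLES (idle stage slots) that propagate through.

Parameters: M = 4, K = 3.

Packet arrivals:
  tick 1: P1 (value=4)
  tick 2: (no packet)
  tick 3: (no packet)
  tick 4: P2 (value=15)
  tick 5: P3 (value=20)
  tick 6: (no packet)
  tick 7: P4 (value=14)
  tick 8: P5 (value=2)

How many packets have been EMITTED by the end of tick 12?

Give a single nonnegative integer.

Answer: 5

Derivation:
Tick 1: [PARSE:P1(v=4,ok=F), VALIDATE:-, TRANSFORM:-, EMIT:-] out:-; in:P1
Tick 2: [PARSE:-, VALIDATE:P1(v=4,ok=F), TRANSFORM:-, EMIT:-] out:-; in:-
Tick 3: [PARSE:-, VALIDATE:-, TRANSFORM:P1(v=0,ok=F), EMIT:-] out:-; in:-
Tick 4: [PARSE:P2(v=15,ok=F), VALIDATE:-, TRANSFORM:-, EMIT:P1(v=0,ok=F)] out:-; in:P2
Tick 5: [PARSE:P3(v=20,ok=F), VALIDATE:P2(v=15,ok=F), TRANSFORM:-, EMIT:-] out:P1(v=0); in:P3
Tick 6: [PARSE:-, VALIDATE:P3(v=20,ok=F), TRANSFORM:P2(v=0,ok=F), EMIT:-] out:-; in:-
Tick 7: [PARSE:P4(v=14,ok=F), VALIDATE:-, TRANSFORM:P3(v=0,ok=F), EMIT:P2(v=0,ok=F)] out:-; in:P4
Tick 8: [PARSE:P5(v=2,ok=F), VALIDATE:P4(v=14,ok=T), TRANSFORM:-, EMIT:P3(v=0,ok=F)] out:P2(v=0); in:P5
Tick 9: [PARSE:-, VALIDATE:P5(v=2,ok=F), TRANSFORM:P4(v=42,ok=T), EMIT:-] out:P3(v=0); in:-
Tick 10: [PARSE:-, VALIDATE:-, TRANSFORM:P5(v=0,ok=F), EMIT:P4(v=42,ok=T)] out:-; in:-
Tick 11: [PARSE:-, VALIDATE:-, TRANSFORM:-, EMIT:P5(v=0,ok=F)] out:P4(v=42); in:-
Tick 12: [PARSE:-, VALIDATE:-, TRANSFORM:-, EMIT:-] out:P5(v=0); in:-
Emitted by tick 12: ['P1', 'P2', 'P3', 'P4', 'P5']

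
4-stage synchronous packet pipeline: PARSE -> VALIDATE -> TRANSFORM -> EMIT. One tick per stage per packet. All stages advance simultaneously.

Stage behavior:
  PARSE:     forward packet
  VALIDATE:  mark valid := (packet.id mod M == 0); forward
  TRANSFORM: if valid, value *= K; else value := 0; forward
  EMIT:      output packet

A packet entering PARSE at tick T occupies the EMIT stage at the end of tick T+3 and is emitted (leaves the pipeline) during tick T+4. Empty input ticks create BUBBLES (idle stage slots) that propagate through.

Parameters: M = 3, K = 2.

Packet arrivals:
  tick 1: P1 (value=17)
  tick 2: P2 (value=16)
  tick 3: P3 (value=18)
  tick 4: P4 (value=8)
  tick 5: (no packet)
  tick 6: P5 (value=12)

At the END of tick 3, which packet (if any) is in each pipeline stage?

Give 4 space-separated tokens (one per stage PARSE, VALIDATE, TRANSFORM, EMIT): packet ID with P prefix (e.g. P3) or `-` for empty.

Tick 1: [PARSE:P1(v=17,ok=F), VALIDATE:-, TRANSFORM:-, EMIT:-] out:-; in:P1
Tick 2: [PARSE:P2(v=16,ok=F), VALIDATE:P1(v=17,ok=F), TRANSFORM:-, EMIT:-] out:-; in:P2
Tick 3: [PARSE:P3(v=18,ok=F), VALIDATE:P2(v=16,ok=F), TRANSFORM:P1(v=0,ok=F), EMIT:-] out:-; in:P3
At end of tick 3: ['P3', 'P2', 'P1', '-']

Answer: P3 P2 P1 -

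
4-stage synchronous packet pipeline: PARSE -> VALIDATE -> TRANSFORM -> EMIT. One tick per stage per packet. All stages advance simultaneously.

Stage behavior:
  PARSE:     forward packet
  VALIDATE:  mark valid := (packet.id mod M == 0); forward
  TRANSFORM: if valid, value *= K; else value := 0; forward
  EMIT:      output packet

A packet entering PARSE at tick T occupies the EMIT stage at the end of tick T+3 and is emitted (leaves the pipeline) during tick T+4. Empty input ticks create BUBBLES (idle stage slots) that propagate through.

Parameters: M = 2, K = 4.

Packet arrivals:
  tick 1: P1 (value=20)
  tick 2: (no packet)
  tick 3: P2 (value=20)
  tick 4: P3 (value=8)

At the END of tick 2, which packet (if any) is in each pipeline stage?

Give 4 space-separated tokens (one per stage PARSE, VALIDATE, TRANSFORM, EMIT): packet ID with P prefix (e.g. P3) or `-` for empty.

Tick 1: [PARSE:P1(v=20,ok=F), VALIDATE:-, TRANSFORM:-, EMIT:-] out:-; in:P1
Tick 2: [PARSE:-, VALIDATE:P1(v=20,ok=F), TRANSFORM:-, EMIT:-] out:-; in:-
At end of tick 2: ['-', 'P1', '-', '-']

Answer: - P1 - -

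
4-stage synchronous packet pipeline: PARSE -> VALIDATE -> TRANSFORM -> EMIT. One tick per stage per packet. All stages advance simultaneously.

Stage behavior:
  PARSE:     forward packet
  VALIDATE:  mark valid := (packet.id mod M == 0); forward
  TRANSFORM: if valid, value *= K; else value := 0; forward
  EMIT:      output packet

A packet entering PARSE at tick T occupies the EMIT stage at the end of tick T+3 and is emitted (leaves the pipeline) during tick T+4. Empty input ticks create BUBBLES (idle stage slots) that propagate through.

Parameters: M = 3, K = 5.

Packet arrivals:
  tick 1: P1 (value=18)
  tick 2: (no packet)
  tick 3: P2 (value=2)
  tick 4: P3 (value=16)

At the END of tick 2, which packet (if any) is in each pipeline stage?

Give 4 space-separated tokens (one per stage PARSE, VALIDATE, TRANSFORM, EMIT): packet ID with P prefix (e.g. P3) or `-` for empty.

Answer: - P1 - -

Derivation:
Tick 1: [PARSE:P1(v=18,ok=F), VALIDATE:-, TRANSFORM:-, EMIT:-] out:-; in:P1
Tick 2: [PARSE:-, VALIDATE:P1(v=18,ok=F), TRANSFORM:-, EMIT:-] out:-; in:-
At end of tick 2: ['-', 'P1', '-', '-']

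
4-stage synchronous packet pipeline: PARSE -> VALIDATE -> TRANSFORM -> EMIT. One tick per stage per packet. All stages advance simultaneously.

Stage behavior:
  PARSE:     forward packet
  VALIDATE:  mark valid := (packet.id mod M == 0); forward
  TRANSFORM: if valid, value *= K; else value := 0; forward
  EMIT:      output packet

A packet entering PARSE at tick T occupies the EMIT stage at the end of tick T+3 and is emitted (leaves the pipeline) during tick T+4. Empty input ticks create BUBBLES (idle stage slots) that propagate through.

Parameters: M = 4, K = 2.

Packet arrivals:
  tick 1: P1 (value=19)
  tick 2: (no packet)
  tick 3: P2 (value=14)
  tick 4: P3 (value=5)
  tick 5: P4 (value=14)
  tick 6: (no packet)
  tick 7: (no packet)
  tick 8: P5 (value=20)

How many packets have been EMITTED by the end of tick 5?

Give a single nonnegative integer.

Tick 1: [PARSE:P1(v=19,ok=F), VALIDATE:-, TRANSFORM:-, EMIT:-] out:-; in:P1
Tick 2: [PARSE:-, VALIDATE:P1(v=19,ok=F), TRANSFORM:-, EMIT:-] out:-; in:-
Tick 3: [PARSE:P2(v=14,ok=F), VALIDATE:-, TRANSFORM:P1(v=0,ok=F), EMIT:-] out:-; in:P2
Tick 4: [PARSE:P3(v=5,ok=F), VALIDATE:P2(v=14,ok=F), TRANSFORM:-, EMIT:P1(v=0,ok=F)] out:-; in:P3
Tick 5: [PARSE:P4(v=14,ok=F), VALIDATE:P3(v=5,ok=F), TRANSFORM:P2(v=0,ok=F), EMIT:-] out:P1(v=0); in:P4
Emitted by tick 5: ['P1']

Answer: 1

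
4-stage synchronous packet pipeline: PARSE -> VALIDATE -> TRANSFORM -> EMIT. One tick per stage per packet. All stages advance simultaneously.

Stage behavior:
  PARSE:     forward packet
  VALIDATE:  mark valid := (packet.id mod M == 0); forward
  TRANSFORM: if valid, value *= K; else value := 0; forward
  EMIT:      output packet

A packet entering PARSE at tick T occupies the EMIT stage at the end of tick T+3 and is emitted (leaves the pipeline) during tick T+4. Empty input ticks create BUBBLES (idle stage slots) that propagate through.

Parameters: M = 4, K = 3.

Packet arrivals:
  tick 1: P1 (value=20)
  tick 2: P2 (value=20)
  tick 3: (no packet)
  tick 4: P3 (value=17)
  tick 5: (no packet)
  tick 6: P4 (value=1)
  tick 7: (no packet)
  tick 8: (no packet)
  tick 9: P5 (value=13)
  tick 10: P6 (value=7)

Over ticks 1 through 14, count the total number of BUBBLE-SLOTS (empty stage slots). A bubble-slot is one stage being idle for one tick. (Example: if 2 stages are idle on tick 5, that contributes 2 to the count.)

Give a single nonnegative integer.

Answer: 32

Derivation:
Tick 1: [PARSE:P1(v=20,ok=F), VALIDATE:-, TRANSFORM:-, EMIT:-] out:-; bubbles=3
Tick 2: [PARSE:P2(v=20,ok=F), VALIDATE:P1(v=20,ok=F), TRANSFORM:-, EMIT:-] out:-; bubbles=2
Tick 3: [PARSE:-, VALIDATE:P2(v=20,ok=F), TRANSFORM:P1(v=0,ok=F), EMIT:-] out:-; bubbles=2
Tick 4: [PARSE:P3(v=17,ok=F), VALIDATE:-, TRANSFORM:P2(v=0,ok=F), EMIT:P1(v=0,ok=F)] out:-; bubbles=1
Tick 5: [PARSE:-, VALIDATE:P3(v=17,ok=F), TRANSFORM:-, EMIT:P2(v=0,ok=F)] out:P1(v=0); bubbles=2
Tick 6: [PARSE:P4(v=1,ok=F), VALIDATE:-, TRANSFORM:P3(v=0,ok=F), EMIT:-] out:P2(v=0); bubbles=2
Tick 7: [PARSE:-, VALIDATE:P4(v=1,ok=T), TRANSFORM:-, EMIT:P3(v=0,ok=F)] out:-; bubbles=2
Tick 8: [PARSE:-, VALIDATE:-, TRANSFORM:P4(v=3,ok=T), EMIT:-] out:P3(v=0); bubbles=3
Tick 9: [PARSE:P5(v=13,ok=F), VALIDATE:-, TRANSFORM:-, EMIT:P4(v=3,ok=T)] out:-; bubbles=2
Tick 10: [PARSE:P6(v=7,ok=F), VALIDATE:P5(v=13,ok=F), TRANSFORM:-, EMIT:-] out:P4(v=3); bubbles=2
Tick 11: [PARSE:-, VALIDATE:P6(v=7,ok=F), TRANSFORM:P5(v=0,ok=F), EMIT:-] out:-; bubbles=2
Tick 12: [PARSE:-, VALIDATE:-, TRANSFORM:P6(v=0,ok=F), EMIT:P5(v=0,ok=F)] out:-; bubbles=2
Tick 13: [PARSE:-, VALIDATE:-, TRANSFORM:-, EMIT:P6(v=0,ok=F)] out:P5(v=0); bubbles=3
Tick 14: [PARSE:-, VALIDATE:-, TRANSFORM:-, EMIT:-] out:P6(v=0); bubbles=4
Total bubble-slots: 32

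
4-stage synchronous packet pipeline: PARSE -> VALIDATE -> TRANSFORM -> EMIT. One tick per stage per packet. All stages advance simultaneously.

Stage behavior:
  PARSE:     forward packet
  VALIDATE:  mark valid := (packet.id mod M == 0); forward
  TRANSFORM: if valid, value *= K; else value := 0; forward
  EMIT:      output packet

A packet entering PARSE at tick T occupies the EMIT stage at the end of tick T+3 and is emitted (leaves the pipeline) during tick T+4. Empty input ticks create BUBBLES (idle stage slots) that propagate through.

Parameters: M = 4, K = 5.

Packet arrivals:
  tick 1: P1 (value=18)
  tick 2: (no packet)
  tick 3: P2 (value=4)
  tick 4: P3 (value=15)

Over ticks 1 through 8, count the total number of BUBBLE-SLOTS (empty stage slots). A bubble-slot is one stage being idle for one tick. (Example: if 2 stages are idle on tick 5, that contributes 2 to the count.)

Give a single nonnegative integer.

Tick 1: [PARSE:P1(v=18,ok=F), VALIDATE:-, TRANSFORM:-, EMIT:-] out:-; bubbles=3
Tick 2: [PARSE:-, VALIDATE:P1(v=18,ok=F), TRANSFORM:-, EMIT:-] out:-; bubbles=3
Tick 3: [PARSE:P2(v=4,ok=F), VALIDATE:-, TRANSFORM:P1(v=0,ok=F), EMIT:-] out:-; bubbles=2
Tick 4: [PARSE:P3(v=15,ok=F), VALIDATE:P2(v=4,ok=F), TRANSFORM:-, EMIT:P1(v=0,ok=F)] out:-; bubbles=1
Tick 5: [PARSE:-, VALIDATE:P3(v=15,ok=F), TRANSFORM:P2(v=0,ok=F), EMIT:-] out:P1(v=0); bubbles=2
Tick 6: [PARSE:-, VALIDATE:-, TRANSFORM:P3(v=0,ok=F), EMIT:P2(v=0,ok=F)] out:-; bubbles=2
Tick 7: [PARSE:-, VALIDATE:-, TRANSFORM:-, EMIT:P3(v=0,ok=F)] out:P2(v=0); bubbles=3
Tick 8: [PARSE:-, VALIDATE:-, TRANSFORM:-, EMIT:-] out:P3(v=0); bubbles=4
Total bubble-slots: 20

Answer: 20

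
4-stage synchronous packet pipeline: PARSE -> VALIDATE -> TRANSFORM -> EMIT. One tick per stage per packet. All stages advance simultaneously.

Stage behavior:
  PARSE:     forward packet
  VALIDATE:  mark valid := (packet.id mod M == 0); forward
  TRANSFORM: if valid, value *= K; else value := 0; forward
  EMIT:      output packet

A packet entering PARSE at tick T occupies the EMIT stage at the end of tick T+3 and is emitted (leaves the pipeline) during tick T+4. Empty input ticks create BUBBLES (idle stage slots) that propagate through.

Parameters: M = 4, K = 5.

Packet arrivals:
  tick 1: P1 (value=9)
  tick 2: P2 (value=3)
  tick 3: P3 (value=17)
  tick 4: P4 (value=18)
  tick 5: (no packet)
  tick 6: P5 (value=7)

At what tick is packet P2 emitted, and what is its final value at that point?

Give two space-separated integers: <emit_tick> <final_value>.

Tick 1: [PARSE:P1(v=9,ok=F), VALIDATE:-, TRANSFORM:-, EMIT:-] out:-; in:P1
Tick 2: [PARSE:P2(v=3,ok=F), VALIDATE:P1(v=9,ok=F), TRANSFORM:-, EMIT:-] out:-; in:P2
Tick 3: [PARSE:P3(v=17,ok=F), VALIDATE:P2(v=3,ok=F), TRANSFORM:P1(v=0,ok=F), EMIT:-] out:-; in:P3
Tick 4: [PARSE:P4(v=18,ok=F), VALIDATE:P3(v=17,ok=F), TRANSFORM:P2(v=0,ok=F), EMIT:P1(v=0,ok=F)] out:-; in:P4
Tick 5: [PARSE:-, VALIDATE:P4(v=18,ok=T), TRANSFORM:P3(v=0,ok=F), EMIT:P2(v=0,ok=F)] out:P1(v=0); in:-
Tick 6: [PARSE:P5(v=7,ok=F), VALIDATE:-, TRANSFORM:P4(v=90,ok=T), EMIT:P3(v=0,ok=F)] out:P2(v=0); in:P5
Tick 7: [PARSE:-, VALIDATE:P5(v=7,ok=F), TRANSFORM:-, EMIT:P4(v=90,ok=T)] out:P3(v=0); in:-
Tick 8: [PARSE:-, VALIDATE:-, TRANSFORM:P5(v=0,ok=F), EMIT:-] out:P4(v=90); in:-
Tick 9: [PARSE:-, VALIDATE:-, TRANSFORM:-, EMIT:P5(v=0,ok=F)] out:-; in:-
Tick 10: [PARSE:-, VALIDATE:-, TRANSFORM:-, EMIT:-] out:P5(v=0); in:-
P2: arrives tick 2, valid=False (id=2, id%4=2), emit tick 6, final value 0

Answer: 6 0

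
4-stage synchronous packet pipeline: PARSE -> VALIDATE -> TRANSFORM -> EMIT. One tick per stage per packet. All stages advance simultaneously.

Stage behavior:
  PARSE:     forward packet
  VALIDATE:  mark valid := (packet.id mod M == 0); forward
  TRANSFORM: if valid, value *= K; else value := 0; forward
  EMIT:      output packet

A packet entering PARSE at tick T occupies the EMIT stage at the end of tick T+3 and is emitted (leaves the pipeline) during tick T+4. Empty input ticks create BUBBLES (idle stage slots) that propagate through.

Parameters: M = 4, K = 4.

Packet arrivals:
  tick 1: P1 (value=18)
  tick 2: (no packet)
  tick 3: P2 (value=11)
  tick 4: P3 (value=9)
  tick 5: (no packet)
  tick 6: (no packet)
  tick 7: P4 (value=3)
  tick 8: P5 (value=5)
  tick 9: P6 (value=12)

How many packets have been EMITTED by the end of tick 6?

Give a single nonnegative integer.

Answer: 1

Derivation:
Tick 1: [PARSE:P1(v=18,ok=F), VALIDATE:-, TRANSFORM:-, EMIT:-] out:-; in:P1
Tick 2: [PARSE:-, VALIDATE:P1(v=18,ok=F), TRANSFORM:-, EMIT:-] out:-; in:-
Tick 3: [PARSE:P2(v=11,ok=F), VALIDATE:-, TRANSFORM:P1(v=0,ok=F), EMIT:-] out:-; in:P2
Tick 4: [PARSE:P3(v=9,ok=F), VALIDATE:P2(v=11,ok=F), TRANSFORM:-, EMIT:P1(v=0,ok=F)] out:-; in:P3
Tick 5: [PARSE:-, VALIDATE:P3(v=9,ok=F), TRANSFORM:P2(v=0,ok=F), EMIT:-] out:P1(v=0); in:-
Tick 6: [PARSE:-, VALIDATE:-, TRANSFORM:P3(v=0,ok=F), EMIT:P2(v=0,ok=F)] out:-; in:-
Emitted by tick 6: ['P1']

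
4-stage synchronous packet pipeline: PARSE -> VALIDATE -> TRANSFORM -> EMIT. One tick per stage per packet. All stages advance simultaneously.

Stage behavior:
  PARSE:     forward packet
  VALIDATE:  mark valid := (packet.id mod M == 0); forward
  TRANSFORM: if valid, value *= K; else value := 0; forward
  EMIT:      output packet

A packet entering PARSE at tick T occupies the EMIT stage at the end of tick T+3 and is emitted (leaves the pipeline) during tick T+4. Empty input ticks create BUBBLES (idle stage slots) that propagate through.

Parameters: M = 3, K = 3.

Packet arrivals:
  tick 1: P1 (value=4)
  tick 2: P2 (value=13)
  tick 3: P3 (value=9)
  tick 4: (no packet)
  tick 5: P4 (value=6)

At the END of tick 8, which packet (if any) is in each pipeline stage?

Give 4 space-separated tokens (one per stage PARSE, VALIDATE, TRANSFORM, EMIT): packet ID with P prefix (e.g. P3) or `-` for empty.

Answer: - - - P4

Derivation:
Tick 1: [PARSE:P1(v=4,ok=F), VALIDATE:-, TRANSFORM:-, EMIT:-] out:-; in:P1
Tick 2: [PARSE:P2(v=13,ok=F), VALIDATE:P1(v=4,ok=F), TRANSFORM:-, EMIT:-] out:-; in:P2
Tick 3: [PARSE:P3(v=9,ok=F), VALIDATE:P2(v=13,ok=F), TRANSFORM:P1(v=0,ok=F), EMIT:-] out:-; in:P3
Tick 4: [PARSE:-, VALIDATE:P3(v=9,ok=T), TRANSFORM:P2(v=0,ok=F), EMIT:P1(v=0,ok=F)] out:-; in:-
Tick 5: [PARSE:P4(v=6,ok=F), VALIDATE:-, TRANSFORM:P3(v=27,ok=T), EMIT:P2(v=0,ok=F)] out:P1(v=0); in:P4
Tick 6: [PARSE:-, VALIDATE:P4(v=6,ok=F), TRANSFORM:-, EMIT:P3(v=27,ok=T)] out:P2(v=0); in:-
Tick 7: [PARSE:-, VALIDATE:-, TRANSFORM:P4(v=0,ok=F), EMIT:-] out:P3(v=27); in:-
Tick 8: [PARSE:-, VALIDATE:-, TRANSFORM:-, EMIT:P4(v=0,ok=F)] out:-; in:-
At end of tick 8: ['-', '-', '-', 'P4']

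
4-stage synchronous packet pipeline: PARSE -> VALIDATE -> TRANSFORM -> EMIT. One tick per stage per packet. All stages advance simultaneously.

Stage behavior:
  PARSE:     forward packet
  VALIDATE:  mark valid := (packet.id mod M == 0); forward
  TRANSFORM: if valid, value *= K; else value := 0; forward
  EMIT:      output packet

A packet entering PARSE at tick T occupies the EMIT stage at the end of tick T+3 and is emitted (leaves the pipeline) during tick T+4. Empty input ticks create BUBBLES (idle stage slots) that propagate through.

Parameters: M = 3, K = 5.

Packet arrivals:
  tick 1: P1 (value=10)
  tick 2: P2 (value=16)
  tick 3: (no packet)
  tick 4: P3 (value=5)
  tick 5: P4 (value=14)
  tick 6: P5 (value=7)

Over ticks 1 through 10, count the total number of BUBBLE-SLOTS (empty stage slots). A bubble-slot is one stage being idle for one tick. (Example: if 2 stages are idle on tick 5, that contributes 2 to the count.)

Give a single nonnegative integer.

Answer: 20

Derivation:
Tick 1: [PARSE:P1(v=10,ok=F), VALIDATE:-, TRANSFORM:-, EMIT:-] out:-; bubbles=3
Tick 2: [PARSE:P2(v=16,ok=F), VALIDATE:P1(v=10,ok=F), TRANSFORM:-, EMIT:-] out:-; bubbles=2
Tick 3: [PARSE:-, VALIDATE:P2(v=16,ok=F), TRANSFORM:P1(v=0,ok=F), EMIT:-] out:-; bubbles=2
Tick 4: [PARSE:P3(v=5,ok=F), VALIDATE:-, TRANSFORM:P2(v=0,ok=F), EMIT:P1(v=0,ok=F)] out:-; bubbles=1
Tick 5: [PARSE:P4(v=14,ok=F), VALIDATE:P3(v=5,ok=T), TRANSFORM:-, EMIT:P2(v=0,ok=F)] out:P1(v=0); bubbles=1
Tick 6: [PARSE:P5(v=7,ok=F), VALIDATE:P4(v=14,ok=F), TRANSFORM:P3(v=25,ok=T), EMIT:-] out:P2(v=0); bubbles=1
Tick 7: [PARSE:-, VALIDATE:P5(v=7,ok=F), TRANSFORM:P4(v=0,ok=F), EMIT:P3(v=25,ok=T)] out:-; bubbles=1
Tick 8: [PARSE:-, VALIDATE:-, TRANSFORM:P5(v=0,ok=F), EMIT:P4(v=0,ok=F)] out:P3(v=25); bubbles=2
Tick 9: [PARSE:-, VALIDATE:-, TRANSFORM:-, EMIT:P5(v=0,ok=F)] out:P4(v=0); bubbles=3
Tick 10: [PARSE:-, VALIDATE:-, TRANSFORM:-, EMIT:-] out:P5(v=0); bubbles=4
Total bubble-slots: 20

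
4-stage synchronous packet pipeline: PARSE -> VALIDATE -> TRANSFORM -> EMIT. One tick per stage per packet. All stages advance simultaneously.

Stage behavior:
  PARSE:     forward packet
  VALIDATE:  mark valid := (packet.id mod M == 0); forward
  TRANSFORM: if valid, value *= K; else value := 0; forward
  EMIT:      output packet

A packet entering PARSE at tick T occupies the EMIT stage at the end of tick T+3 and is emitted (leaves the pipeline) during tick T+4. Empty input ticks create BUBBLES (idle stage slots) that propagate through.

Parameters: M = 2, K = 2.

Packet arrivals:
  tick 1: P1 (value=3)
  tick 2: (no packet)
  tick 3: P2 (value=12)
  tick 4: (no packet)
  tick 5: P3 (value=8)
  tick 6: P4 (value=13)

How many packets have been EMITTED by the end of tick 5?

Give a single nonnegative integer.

Tick 1: [PARSE:P1(v=3,ok=F), VALIDATE:-, TRANSFORM:-, EMIT:-] out:-; in:P1
Tick 2: [PARSE:-, VALIDATE:P1(v=3,ok=F), TRANSFORM:-, EMIT:-] out:-; in:-
Tick 3: [PARSE:P2(v=12,ok=F), VALIDATE:-, TRANSFORM:P1(v=0,ok=F), EMIT:-] out:-; in:P2
Tick 4: [PARSE:-, VALIDATE:P2(v=12,ok=T), TRANSFORM:-, EMIT:P1(v=0,ok=F)] out:-; in:-
Tick 5: [PARSE:P3(v=8,ok=F), VALIDATE:-, TRANSFORM:P2(v=24,ok=T), EMIT:-] out:P1(v=0); in:P3
Emitted by tick 5: ['P1']

Answer: 1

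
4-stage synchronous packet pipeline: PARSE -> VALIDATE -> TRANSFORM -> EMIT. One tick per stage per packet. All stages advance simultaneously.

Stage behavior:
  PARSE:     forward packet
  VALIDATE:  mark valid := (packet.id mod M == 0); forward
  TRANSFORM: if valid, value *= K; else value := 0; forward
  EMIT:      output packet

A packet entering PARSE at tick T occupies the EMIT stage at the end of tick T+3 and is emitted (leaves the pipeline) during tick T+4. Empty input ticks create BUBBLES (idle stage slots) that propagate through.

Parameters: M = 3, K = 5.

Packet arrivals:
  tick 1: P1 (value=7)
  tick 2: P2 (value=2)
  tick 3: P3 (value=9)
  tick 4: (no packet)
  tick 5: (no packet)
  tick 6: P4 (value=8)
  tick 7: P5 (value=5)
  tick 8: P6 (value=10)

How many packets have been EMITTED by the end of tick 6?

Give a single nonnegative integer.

Tick 1: [PARSE:P1(v=7,ok=F), VALIDATE:-, TRANSFORM:-, EMIT:-] out:-; in:P1
Tick 2: [PARSE:P2(v=2,ok=F), VALIDATE:P1(v=7,ok=F), TRANSFORM:-, EMIT:-] out:-; in:P2
Tick 3: [PARSE:P3(v=9,ok=F), VALIDATE:P2(v=2,ok=F), TRANSFORM:P1(v=0,ok=F), EMIT:-] out:-; in:P3
Tick 4: [PARSE:-, VALIDATE:P3(v=9,ok=T), TRANSFORM:P2(v=0,ok=F), EMIT:P1(v=0,ok=F)] out:-; in:-
Tick 5: [PARSE:-, VALIDATE:-, TRANSFORM:P3(v=45,ok=T), EMIT:P2(v=0,ok=F)] out:P1(v=0); in:-
Tick 6: [PARSE:P4(v=8,ok=F), VALIDATE:-, TRANSFORM:-, EMIT:P3(v=45,ok=T)] out:P2(v=0); in:P4
Emitted by tick 6: ['P1', 'P2']

Answer: 2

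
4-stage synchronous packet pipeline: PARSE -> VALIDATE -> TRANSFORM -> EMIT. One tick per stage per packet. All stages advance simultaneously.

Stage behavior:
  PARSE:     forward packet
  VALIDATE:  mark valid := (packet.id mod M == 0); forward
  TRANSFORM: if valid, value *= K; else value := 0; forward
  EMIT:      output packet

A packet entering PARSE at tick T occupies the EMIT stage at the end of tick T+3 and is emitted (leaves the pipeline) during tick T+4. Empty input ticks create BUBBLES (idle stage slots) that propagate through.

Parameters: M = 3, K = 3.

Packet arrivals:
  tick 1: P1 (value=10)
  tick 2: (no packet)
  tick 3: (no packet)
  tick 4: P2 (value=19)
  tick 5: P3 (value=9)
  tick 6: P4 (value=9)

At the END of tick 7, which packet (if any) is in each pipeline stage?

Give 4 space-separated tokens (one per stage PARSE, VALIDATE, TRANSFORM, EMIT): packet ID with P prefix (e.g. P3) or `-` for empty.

Tick 1: [PARSE:P1(v=10,ok=F), VALIDATE:-, TRANSFORM:-, EMIT:-] out:-; in:P1
Tick 2: [PARSE:-, VALIDATE:P1(v=10,ok=F), TRANSFORM:-, EMIT:-] out:-; in:-
Tick 3: [PARSE:-, VALIDATE:-, TRANSFORM:P1(v=0,ok=F), EMIT:-] out:-; in:-
Tick 4: [PARSE:P2(v=19,ok=F), VALIDATE:-, TRANSFORM:-, EMIT:P1(v=0,ok=F)] out:-; in:P2
Tick 5: [PARSE:P3(v=9,ok=F), VALIDATE:P2(v=19,ok=F), TRANSFORM:-, EMIT:-] out:P1(v=0); in:P3
Tick 6: [PARSE:P4(v=9,ok=F), VALIDATE:P3(v=9,ok=T), TRANSFORM:P2(v=0,ok=F), EMIT:-] out:-; in:P4
Tick 7: [PARSE:-, VALIDATE:P4(v=9,ok=F), TRANSFORM:P3(v=27,ok=T), EMIT:P2(v=0,ok=F)] out:-; in:-
At end of tick 7: ['-', 'P4', 'P3', 'P2']

Answer: - P4 P3 P2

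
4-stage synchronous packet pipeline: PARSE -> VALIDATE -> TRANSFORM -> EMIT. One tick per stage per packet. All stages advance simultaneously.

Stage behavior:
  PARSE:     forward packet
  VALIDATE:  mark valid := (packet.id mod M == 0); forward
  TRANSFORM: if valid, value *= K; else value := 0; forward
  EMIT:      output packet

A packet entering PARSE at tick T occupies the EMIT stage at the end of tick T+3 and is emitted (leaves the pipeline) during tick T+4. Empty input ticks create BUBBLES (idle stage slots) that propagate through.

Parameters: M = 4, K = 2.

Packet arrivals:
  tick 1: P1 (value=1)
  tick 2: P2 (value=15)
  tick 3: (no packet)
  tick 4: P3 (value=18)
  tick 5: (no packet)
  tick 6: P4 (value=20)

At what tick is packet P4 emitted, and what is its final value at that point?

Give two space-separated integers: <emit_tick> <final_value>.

Answer: 10 40

Derivation:
Tick 1: [PARSE:P1(v=1,ok=F), VALIDATE:-, TRANSFORM:-, EMIT:-] out:-; in:P1
Tick 2: [PARSE:P2(v=15,ok=F), VALIDATE:P1(v=1,ok=F), TRANSFORM:-, EMIT:-] out:-; in:P2
Tick 3: [PARSE:-, VALIDATE:P2(v=15,ok=F), TRANSFORM:P1(v=0,ok=F), EMIT:-] out:-; in:-
Tick 4: [PARSE:P3(v=18,ok=F), VALIDATE:-, TRANSFORM:P2(v=0,ok=F), EMIT:P1(v=0,ok=F)] out:-; in:P3
Tick 5: [PARSE:-, VALIDATE:P3(v=18,ok=F), TRANSFORM:-, EMIT:P2(v=0,ok=F)] out:P1(v=0); in:-
Tick 6: [PARSE:P4(v=20,ok=F), VALIDATE:-, TRANSFORM:P3(v=0,ok=F), EMIT:-] out:P2(v=0); in:P4
Tick 7: [PARSE:-, VALIDATE:P4(v=20,ok=T), TRANSFORM:-, EMIT:P3(v=0,ok=F)] out:-; in:-
Tick 8: [PARSE:-, VALIDATE:-, TRANSFORM:P4(v=40,ok=T), EMIT:-] out:P3(v=0); in:-
Tick 9: [PARSE:-, VALIDATE:-, TRANSFORM:-, EMIT:P4(v=40,ok=T)] out:-; in:-
Tick 10: [PARSE:-, VALIDATE:-, TRANSFORM:-, EMIT:-] out:P4(v=40); in:-
P4: arrives tick 6, valid=True (id=4, id%4=0), emit tick 10, final value 40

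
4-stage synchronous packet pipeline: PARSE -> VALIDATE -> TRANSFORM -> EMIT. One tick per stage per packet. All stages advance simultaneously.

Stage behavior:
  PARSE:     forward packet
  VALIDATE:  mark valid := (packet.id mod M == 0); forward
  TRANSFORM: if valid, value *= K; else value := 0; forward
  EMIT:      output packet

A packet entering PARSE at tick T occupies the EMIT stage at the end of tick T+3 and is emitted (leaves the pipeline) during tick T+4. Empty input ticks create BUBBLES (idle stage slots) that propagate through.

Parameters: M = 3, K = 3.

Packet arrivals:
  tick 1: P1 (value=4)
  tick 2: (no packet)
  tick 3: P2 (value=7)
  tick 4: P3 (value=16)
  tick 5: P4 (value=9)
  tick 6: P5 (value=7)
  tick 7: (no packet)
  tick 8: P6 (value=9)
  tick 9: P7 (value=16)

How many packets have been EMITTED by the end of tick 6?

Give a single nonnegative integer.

Tick 1: [PARSE:P1(v=4,ok=F), VALIDATE:-, TRANSFORM:-, EMIT:-] out:-; in:P1
Tick 2: [PARSE:-, VALIDATE:P1(v=4,ok=F), TRANSFORM:-, EMIT:-] out:-; in:-
Tick 3: [PARSE:P2(v=7,ok=F), VALIDATE:-, TRANSFORM:P1(v=0,ok=F), EMIT:-] out:-; in:P2
Tick 4: [PARSE:P3(v=16,ok=F), VALIDATE:P2(v=7,ok=F), TRANSFORM:-, EMIT:P1(v=0,ok=F)] out:-; in:P3
Tick 5: [PARSE:P4(v=9,ok=F), VALIDATE:P3(v=16,ok=T), TRANSFORM:P2(v=0,ok=F), EMIT:-] out:P1(v=0); in:P4
Tick 6: [PARSE:P5(v=7,ok=F), VALIDATE:P4(v=9,ok=F), TRANSFORM:P3(v=48,ok=T), EMIT:P2(v=0,ok=F)] out:-; in:P5
Emitted by tick 6: ['P1']

Answer: 1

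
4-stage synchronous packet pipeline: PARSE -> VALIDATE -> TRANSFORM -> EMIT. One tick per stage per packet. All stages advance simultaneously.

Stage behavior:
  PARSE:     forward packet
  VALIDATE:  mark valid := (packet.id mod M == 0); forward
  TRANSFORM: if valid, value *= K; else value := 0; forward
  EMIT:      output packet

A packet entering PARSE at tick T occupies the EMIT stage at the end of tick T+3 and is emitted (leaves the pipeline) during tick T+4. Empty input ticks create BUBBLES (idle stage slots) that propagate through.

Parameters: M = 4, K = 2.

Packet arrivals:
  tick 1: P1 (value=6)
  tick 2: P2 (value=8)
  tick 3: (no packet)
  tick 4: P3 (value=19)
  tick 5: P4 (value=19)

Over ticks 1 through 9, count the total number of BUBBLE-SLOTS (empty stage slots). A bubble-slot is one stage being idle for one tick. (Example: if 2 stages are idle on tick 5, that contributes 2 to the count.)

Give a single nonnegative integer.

Answer: 20

Derivation:
Tick 1: [PARSE:P1(v=6,ok=F), VALIDATE:-, TRANSFORM:-, EMIT:-] out:-; bubbles=3
Tick 2: [PARSE:P2(v=8,ok=F), VALIDATE:P1(v=6,ok=F), TRANSFORM:-, EMIT:-] out:-; bubbles=2
Tick 3: [PARSE:-, VALIDATE:P2(v=8,ok=F), TRANSFORM:P1(v=0,ok=F), EMIT:-] out:-; bubbles=2
Tick 4: [PARSE:P3(v=19,ok=F), VALIDATE:-, TRANSFORM:P2(v=0,ok=F), EMIT:P1(v=0,ok=F)] out:-; bubbles=1
Tick 5: [PARSE:P4(v=19,ok=F), VALIDATE:P3(v=19,ok=F), TRANSFORM:-, EMIT:P2(v=0,ok=F)] out:P1(v=0); bubbles=1
Tick 6: [PARSE:-, VALIDATE:P4(v=19,ok=T), TRANSFORM:P3(v=0,ok=F), EMIT:-] out:P2(v=0); bubbles=2
Tick 7: [PARSE:-, VALIDATE:-, TRANSFORM:P4(v=38,ok=T), EMIT:P3(v=0,ok=F)] out:-; bubbles=2
Tick 8: [PARSE:-, VALIDATE:-, TRANSFORM:-, EMIT:P4(v=38,ok=T)] out:P3(v=0); bubbles=3
Tick 9: [PARSE:-, VALIDATE:-, TRANSFORM:-, EMIT:-] out:P4(v=38); bubbles=4
Total bubble-slots: 20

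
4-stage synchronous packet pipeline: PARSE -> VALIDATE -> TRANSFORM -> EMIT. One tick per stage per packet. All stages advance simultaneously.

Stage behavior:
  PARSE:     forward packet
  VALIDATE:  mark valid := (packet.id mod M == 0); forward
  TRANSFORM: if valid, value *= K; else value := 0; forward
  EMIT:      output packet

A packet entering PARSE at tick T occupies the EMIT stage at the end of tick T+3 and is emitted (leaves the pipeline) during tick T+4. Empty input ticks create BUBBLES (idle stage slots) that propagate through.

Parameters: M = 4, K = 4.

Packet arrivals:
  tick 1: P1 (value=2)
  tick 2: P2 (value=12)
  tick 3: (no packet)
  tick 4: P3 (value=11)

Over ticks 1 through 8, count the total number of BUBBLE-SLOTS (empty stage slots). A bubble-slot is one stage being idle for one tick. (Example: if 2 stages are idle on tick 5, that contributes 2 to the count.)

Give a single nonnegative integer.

Answer: 20

Derivation:
Tick 1: [PARSE:P1(v=2,ok=F), VALIDATE:-, TRANSFORM:-, EMIT:-] out:-; bubbles=3
Tick 2: [PARSE:P2(v=12,ok=F), VALIDATE:P1(v=2,ok=F), TRANSFORM:-, EMIT:-] out:-; bubbles=2
Tick 3: [PARSE:-, VALIDATE:P2(v=12,ok=F), TRANSFORM:P1(v=0,ok=F), EMIT:-] out:-; bubbles=2
Tick 4: [PARSE:P3(v=11,ok=F), VALIDATE:-, TRANSFORM:P2(v=0,ok=F), EMIT:P1(v=0,ok=F)] out:-; bubbles=1
Tick 5: [PARSE:-, VALIDATE:P3(v=11,ok=F), TRANSFORM:-, EMIT:P2(v=0,ok=F)] out:P1(v=0); bubbles=2
Tick 6: [PARSE:-, VALIDATE:-, TRANSFORM:P3(v=0,ok=F), EMIT:-] out:P2(v=0); bubbles=3
Tick 7: [PARSE:-, VALIDATE:-, TRANSFORM:-, EMIT:P3(v=0,ok=F)] out:-; bubbles=3
Tick 8: [PARSE:-, VALIDATE:-, TRANSFORM:-, EMIT:-] out:P3(v=0); bubbles=4
Total bubble-slots: 20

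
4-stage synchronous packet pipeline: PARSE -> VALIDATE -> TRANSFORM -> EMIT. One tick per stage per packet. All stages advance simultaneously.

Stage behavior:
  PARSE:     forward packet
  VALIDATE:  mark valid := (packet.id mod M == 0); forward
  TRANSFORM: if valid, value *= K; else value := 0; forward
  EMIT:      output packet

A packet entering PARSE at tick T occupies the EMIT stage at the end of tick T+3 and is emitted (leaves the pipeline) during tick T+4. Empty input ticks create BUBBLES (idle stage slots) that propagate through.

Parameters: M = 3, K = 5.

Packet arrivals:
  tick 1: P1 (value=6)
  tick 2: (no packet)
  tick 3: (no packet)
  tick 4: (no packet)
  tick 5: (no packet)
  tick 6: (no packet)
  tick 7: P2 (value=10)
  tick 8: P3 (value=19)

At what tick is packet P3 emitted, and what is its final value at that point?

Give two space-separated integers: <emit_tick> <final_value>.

Tick 1: [PARSE:P1(v=6,ok=F), VALIDATE:-, TRANSFORM:-, EMIT:-] out:-; in:P1
Tick 2: [PARSE:-, VALIDATE:P1(v=6,ok=F), TRANSFORM:-, EMIT:-] out:-; in:-
Tick 3: [PARSE:-, VALIDATE:-, TRANSFORM:P1(v=0,ok=F), EMIT:-] out:-; in:-
Tick 4: [PARSE:-, VALIDATE:-, TRANSFORM:-, EMIT:P1(v=0,ok=F)] out:-; in:-
Tick 5: [PARSE:-, VALIDATE:-, TRANSFORM:-, EMIT:-] out:P1(v=0); in:-
Tick 6: [PARSE:-, VALIDATE:-, TRANSFORM:-, EMIT:-] out:-; in:-
Tick 7: [PARSE:P2(v=10,ok=F), VALIDATE:-, TRANSFORM:-, EMIT:-] out:-; in:P2
Tick 8: [PARSE:P3(v=19,ok=F), VALIDATE:P2(v=10,ok=F), TRANSFORM:-, EMIT:-] out:-; in:P3
Tick 9: [PARSE:-, VALIDATE:P3(v=19,ok=T), TRANSFORM:P2(v=0,ok=F), EMIT:-] out:-; in:-
Tick 10: [PARSE:-, VALIDATE:-, TRANSFORM:P3(v=95,ok=T), EMIT:P2(v=0,ok=F)] out:-; in:-
Tick 11: [PARSE:-, VALIDATE:-, TRANSFORM:-, EMIT:P3(v=95,ok=T)] out:P2(v=0); in:-
Tick 12: [PARSE:-, VALIDATE:-, TRANSFORM:-, EMIT:-] out:P3(v=95); in:-
P3: arrives tick 8, valid=True (id=3, id%3=0), emit tick 12, final value 95

Answer: 12 95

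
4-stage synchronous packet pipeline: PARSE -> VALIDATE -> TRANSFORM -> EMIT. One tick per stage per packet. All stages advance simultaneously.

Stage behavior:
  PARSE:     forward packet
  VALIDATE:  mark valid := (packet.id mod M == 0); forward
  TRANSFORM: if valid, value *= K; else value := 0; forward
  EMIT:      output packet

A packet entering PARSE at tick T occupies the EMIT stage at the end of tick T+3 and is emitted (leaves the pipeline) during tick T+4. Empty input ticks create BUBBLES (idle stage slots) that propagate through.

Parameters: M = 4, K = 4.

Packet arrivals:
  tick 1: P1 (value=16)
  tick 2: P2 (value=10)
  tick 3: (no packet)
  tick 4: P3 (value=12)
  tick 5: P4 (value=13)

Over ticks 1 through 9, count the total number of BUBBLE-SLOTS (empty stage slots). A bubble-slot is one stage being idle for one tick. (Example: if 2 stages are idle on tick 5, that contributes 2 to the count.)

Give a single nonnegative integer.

Answer: 20

Derivation:
Tick 1: [PARSE:P1(v=16,ok=F), VALIDATE:-, TRANSFORM:-, EMIT:-] out:-; bubbles=3
Tick 2: [PARSE:P2(v=10,ok=F), VALIDATE:P1(v=16,ok=F), TRANSFORM:-, EMIT:-] out:-; bubbles=2
Tick 3: [PARSE:-, VALIDATE:P2(v=10,ok=F), TRANSFORM:P1(v=0,ok=F), EMIT:-] out:-; bubbles=2
Tick 4: [PARSE:P3(v=12,ok=F), VALIDATE:-, TRANSFORM:P2(v=0,ok=F), EMIT:P1(v=0,ok=F)] out:-; bubbles=1
Tick 5: [PARSE:P4(v=13,ok=F), VALIDATE:P3(v=12,ok=F), TRANSFORM:-, EMIT:P2(v=0,ok=F)] out:P1(v=0); bubbles=1
Tick 6: [PARSE:-, VALIDATE:P4(v=13,ok=T), TRANSFORM:P3(v=0,ok=F), EMIT:-] out:P2(v=0); bubbles=2
Tick 7: [PARSE:-, VALIDATE:-, TRANSFORM:P4(v=52,ok=T), EMIT:P3(v=0,ok=F)] out:-; bubbles=2
Tick 8: [PARSE:-, VALIDATE:-, TRANSFORM:-, EMIT:P4(v=52,ok=T)] out:P3(v=0); bubbles=3
Tick 9: [PARSE:-, VALIDATE:-, TRANSFORM:-, EMIT:-] out:P4(v=52); bubbles=4
Total bubble-slots: 20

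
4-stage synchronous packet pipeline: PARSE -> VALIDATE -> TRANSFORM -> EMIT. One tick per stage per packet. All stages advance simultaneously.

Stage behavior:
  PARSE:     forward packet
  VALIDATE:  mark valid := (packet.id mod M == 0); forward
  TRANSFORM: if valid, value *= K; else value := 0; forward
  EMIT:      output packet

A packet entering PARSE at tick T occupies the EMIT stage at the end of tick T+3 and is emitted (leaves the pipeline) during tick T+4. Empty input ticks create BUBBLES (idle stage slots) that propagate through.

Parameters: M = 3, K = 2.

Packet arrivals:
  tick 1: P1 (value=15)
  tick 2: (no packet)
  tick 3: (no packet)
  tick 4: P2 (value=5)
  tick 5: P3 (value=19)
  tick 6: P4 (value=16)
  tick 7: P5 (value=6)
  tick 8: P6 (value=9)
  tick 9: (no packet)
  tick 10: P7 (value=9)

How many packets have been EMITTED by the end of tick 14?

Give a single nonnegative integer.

Answer: 7

Derivation:
Tick 1: [PARSE:P1(v=15,ok=F), VALIDATE:-, TRANSFORM:-, EMIT:-] out:-; in:P1
Tick 2: [PARSE:-, VALIDATE:P1(v=15,ok=F), TRANSFORM:-, EMIT:-] out:-; in:-
Tick 3: [PARSE:-, VALIDATE:-, TRANSFORM:P1(v=0,ok=F), EMIT:-] out:-; in:-
Tick 4: [PARSE:P2(v=5,ok=F), VALIDATE:-, TRANSFORM:-, EMIT:P1(v=0,ok=F)] out:-; in:P2
Tick 5: [PARSE:P3(v=19,ok=F), VALIDATE:P2(v=5,ok=F), TRANSFORM:-, EMIT:-] out:P1(v=0); in:P3
Tick 6: [PARSE:P4(v=16,ok=F), VALIDATE:P3(v=19,ok=T), TRANSFORM:P2(v=0,ok=F), EMIT:-] out:-; in:P4
Tick 7: [PARSE:P5(v=6,ok=F), VALIDATE:P4(v=16,ok=F), TRANSFORM:P3(v=38,ok=T), EMIT:P2(v=0,ok=F)] out:-; in:P5
Tick 8: [PARSE:P6(v=9,ok=F), VALIDATE:P5(v=6,ok=F), TRANSFORM:P4(v=0,ok=F), EMIT:P3(v=38,ok=T)] out:P2(v=0); in:P6
Tick 9: [PARSE:-, VALIDATE:P6(v=9,ok=T), TRANSFORM:P5(v=0,ok=F), EMIT:P4(v=0,ok=F)] out:P3(v=38); in:-
Tick 10: [PARSE:P7(v=9,ok=F), VALIDATE:-, TRANSFORM:P6(v=18,ok=T), EMIT:P5(v=0,ok=F)] out:P4(v=0); in:P7
Tick 11: [PARSE:-, VALIDATE:P7(v=9,ok=F), TRANSFORM:-, EMIT:P6(v=18,ok=T)] out:P5(v=0); in:-
Tick 12: [PARSE:-, VALIDATE:-, TRANSFORM:P7(v=0,ok=F), EMIT:-] out:P6(v=18); in:-
Tick 13: [PARSE:-, VALIDATE:-, TRANSFORM:-, EMIT:P7(v=0,ok=F)] out:-; in:-
Tick 14: [PARSE:-, VALIDATE:-, TRANSFORM:-, EMIT:-] out:P7(v=0); in:-
Emitted by tick 14: ['P1', 'P2', 'P3', 'P4', 'P5', 'P6', 'P7']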